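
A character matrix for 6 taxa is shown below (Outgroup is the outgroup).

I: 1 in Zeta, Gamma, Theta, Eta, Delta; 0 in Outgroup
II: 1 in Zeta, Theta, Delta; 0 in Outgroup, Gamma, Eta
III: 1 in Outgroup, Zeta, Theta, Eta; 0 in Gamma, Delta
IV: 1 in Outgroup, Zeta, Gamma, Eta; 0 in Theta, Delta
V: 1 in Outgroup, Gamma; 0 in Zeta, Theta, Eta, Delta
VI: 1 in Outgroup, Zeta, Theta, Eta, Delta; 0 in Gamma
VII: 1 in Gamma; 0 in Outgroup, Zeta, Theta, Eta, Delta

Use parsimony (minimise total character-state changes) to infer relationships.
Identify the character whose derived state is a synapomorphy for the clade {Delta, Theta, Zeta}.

Character polarity is set by the outgroup: the derived state is whichever differs from the outgroup's state, so for III, IV, V, VI the derived state is '0', and for the remaining characters it is '1'.
All ingroup taxa share the derived state '1' for I; it defines the ingroup but does not resolve relationships within it.
II: derived state '1' in Delta, Theta, and Zeta only — synapomorphy for {Delta, Theta, Zeta}.
III groups Delta and Gamma, which is incompatible with the clades supported by the remaining characters; treating it as convergent (homoplasy) costs fewer steps than any alternative tree.
IV (derived state '0') is shared by Delta and Theta — a synapomorphy uniting that clade.
V (derived state '0') is shared by Delta, Eta, Theta, and Zeta — a synapomorphy uniting that clade.
VI (derived state '0') is unique to Gamma (autapomorphy; uninformative for grouping).
VII: derived state '1' in Gamma only — an autapomorphy, so it tells us nothing about relationships among taxa.
Most parsimonious ingroup topology: (((Zeta,(Theta,Delta)),Eta),Gamma).
The clade {Delta, Theta, Zeta} is supported by II: its derived state '1' occurs in exactly those taxa and in no other taxon (including the outgroup).

II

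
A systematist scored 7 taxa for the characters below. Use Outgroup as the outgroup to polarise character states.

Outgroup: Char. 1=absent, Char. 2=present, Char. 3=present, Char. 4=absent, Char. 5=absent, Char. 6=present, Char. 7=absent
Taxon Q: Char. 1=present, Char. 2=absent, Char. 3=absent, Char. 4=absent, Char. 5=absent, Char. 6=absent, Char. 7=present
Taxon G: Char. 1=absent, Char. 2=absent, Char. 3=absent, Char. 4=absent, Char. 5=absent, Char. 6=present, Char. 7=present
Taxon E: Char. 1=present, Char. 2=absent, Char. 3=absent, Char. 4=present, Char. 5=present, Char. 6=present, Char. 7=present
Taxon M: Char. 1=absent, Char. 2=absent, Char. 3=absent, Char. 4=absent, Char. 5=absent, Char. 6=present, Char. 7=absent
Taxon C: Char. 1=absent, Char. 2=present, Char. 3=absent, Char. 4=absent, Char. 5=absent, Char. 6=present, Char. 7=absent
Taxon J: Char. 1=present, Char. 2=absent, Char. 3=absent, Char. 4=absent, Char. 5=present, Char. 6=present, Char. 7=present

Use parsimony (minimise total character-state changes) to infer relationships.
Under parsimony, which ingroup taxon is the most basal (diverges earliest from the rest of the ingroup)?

Character polarity is set by the outgroup: the derived state is whichever differs from the outgroup's state, so for Char. 2, Char. 3, Char. 6 the derived state is 'absent', and for the remaining characters it is 'present'.
Only Taxon E, Taxon J, and Taxon Q show the derived state 'present' for Char. 1, supporting them as a clade.
Char. 2: derived state 'absent' in Taxon E, Taxon G, Taxon J, Taxon M, and Taxon Q only — synapomorphy for {Taxon E, Taxon G, Taxon J, Taxon M, Taxon Q}.
All ingroup taxa share the derived state 'absent' for Char. 3; it defines the ingroup but does not resolve relationships within it.
Char. 4: derived state 'present' in Taxon E only — an autapomorphy, so it tells us nothing about relationships among taxa.
Char. 5: derived state 'present' in Taxon E and Taxon J only — synapomorphy for {Taxon E, Taxon J}.
Char. 6: derived state 'absent' in Taxon Q only — an autapomorphy, so it tells us nothing about relationships among taxa.
Only Taxon E, Taxon G, Taxon J, and Taxon Q show the derived state 'present' for Char. 7, supporting them as a clade.
Most parsimonious ingroup topology: ((((Taxon Q,(Taxon E,Taxon J)),Taxon G),Taxon M),Taxon C).
Taxon C is sister to the clade containing all other ingroup taxa, so it is the earliest-diverging (most basal) ingroup lineage.

Taxon C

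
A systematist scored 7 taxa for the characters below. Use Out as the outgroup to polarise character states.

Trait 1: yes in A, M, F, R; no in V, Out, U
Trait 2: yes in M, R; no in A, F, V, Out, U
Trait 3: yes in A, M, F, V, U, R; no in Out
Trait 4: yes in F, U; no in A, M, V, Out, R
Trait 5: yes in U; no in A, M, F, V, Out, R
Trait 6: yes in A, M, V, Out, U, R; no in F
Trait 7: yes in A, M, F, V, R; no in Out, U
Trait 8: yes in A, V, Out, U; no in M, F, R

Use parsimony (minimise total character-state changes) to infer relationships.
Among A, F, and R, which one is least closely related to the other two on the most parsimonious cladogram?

Character polarity is set by the outgroup: the derived state is whichever differs from the outgroup's state, so for Trait 6, Trait 8 the derived state is 'no', and for the remaining characters it is 'yes'.
Only A, F, M, and R show the derived state 'yes' for Trait 1, supporting them as a clade.
Only M and R show the derived state 'yes' for Trait 2, supporting them as a clade.
Trait 3 (derived state 'yes') is shared by all ingroup taxa — unites the whole ingroup.
Trait 4 groups F and U, which is incompatible with the clades supported by the remaining characters; treating it as convergent (homoplasy) costs fewer steps than any alternative tree.
Trait 5: derived state 'yes' in U only — an autapomorphy, so it tells us nothing about relationships among taxa.
Trait 6: derived state 'no' in F only — an autapomorphy, so it tells us nothing about relationships among taxa.
Only A, F, M, R, and V show the derived state 'yes' for Trait 7, supporting them as a clade.
Trait 8 (derived state 'no') is shared by F, M, and R — a synapomorphy uniting that clade.
Most parsimonious ingroup topology: (U,(V,(((R,M),F),A))).
F and R share a more recent common ancestor with each other than either does with A, so A is the least closely related of the three.

A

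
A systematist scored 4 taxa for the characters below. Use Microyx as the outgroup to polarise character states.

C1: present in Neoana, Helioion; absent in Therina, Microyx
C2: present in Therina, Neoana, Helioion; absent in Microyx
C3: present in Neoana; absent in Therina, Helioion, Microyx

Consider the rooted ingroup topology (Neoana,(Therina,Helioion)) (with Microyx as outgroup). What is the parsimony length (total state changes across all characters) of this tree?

4

Map each character onto (Neoana,(Therina,Helioion)) (rooted by Microyx) and count the minimum state changes it requires (Fitch parsimony):
C1: 2; C2: 1; C3: 1.
Total tree length = 4.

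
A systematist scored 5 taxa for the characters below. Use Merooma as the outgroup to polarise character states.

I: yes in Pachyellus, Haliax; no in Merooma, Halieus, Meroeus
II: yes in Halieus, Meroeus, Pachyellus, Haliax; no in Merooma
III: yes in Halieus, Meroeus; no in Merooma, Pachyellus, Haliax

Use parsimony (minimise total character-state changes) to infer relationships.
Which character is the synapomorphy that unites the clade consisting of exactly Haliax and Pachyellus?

I

The outgroup has state 'no' for every character, so 'yes' is the derived state throughout.
Only Haliax and Pachyellus show the derived state 'yes' for I, supporting them as a clade.
All ingroup taxa share the derived state 'yes' for II; it defines the ingroup but does not resolve relationships within it.
III (derived state 'yes') is shared by Halieus and Meroeus — a synapomorphy uniting that clade.
Most parsimonious ingroup topology: ((Halieus,Meroeus),(Pachyellus,Haliax)).
The clade {Haliax, Pachyellus} is supported by I: its derived state 'yes' occurs in exactly those taxa and in no other taxon (including the outgroup).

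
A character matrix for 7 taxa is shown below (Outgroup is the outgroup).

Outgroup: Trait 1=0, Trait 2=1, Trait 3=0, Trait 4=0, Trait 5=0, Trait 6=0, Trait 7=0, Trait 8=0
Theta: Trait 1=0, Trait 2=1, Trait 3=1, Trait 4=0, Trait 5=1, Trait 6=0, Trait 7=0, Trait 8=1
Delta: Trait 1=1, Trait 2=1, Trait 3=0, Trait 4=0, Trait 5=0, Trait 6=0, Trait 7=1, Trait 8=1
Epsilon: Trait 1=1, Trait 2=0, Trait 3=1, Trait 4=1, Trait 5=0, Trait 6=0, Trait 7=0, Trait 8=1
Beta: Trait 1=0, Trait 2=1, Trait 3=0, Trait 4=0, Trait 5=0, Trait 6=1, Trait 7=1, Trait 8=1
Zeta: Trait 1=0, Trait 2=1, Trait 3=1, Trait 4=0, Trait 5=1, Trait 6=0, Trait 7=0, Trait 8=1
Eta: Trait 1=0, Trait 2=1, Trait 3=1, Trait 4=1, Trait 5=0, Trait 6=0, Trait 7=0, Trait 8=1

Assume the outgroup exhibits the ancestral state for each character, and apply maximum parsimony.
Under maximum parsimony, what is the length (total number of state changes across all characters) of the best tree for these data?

9

Character polarity is set by the outgroup: the derived state is whichever differs from the outgroup's state, so for Trait 2 the derived state is '0', and for the remaining characters it is '1'.
Trait 1 groups Delta and Epsilon, which is incompatible with the clades supported by the remaining characters; treating it as convergent (homoplasy) costs fewer steps than any alternative tree.
Trait 2 (derived state '0') is unique to Epsilon (autapomorphy; uninformative for grouping).
Only Epsilon, Eta, Theta, and Zeta show the derived state '1' for Trait 3, supporting them as a clade.
Only Epsilon and Eta show the derived state '1' for Trait 4, supporting them as a clade.
Only Theta and Zeta show the derived state '1' for Trait 5, supporting them as a clade.
Trait 6: derived state '1' in Beta only — an autapomorphy, so it tells us nothing about relationships among taxa.
Trait 7: derived state '1' in Beta and Delta only — synapomorphy for {Beta, Delta}.
All ingroup taxa share the derived state '1' for Trait 8; it defines the ingroup but does not resolve relationships within it.
Most parsimonious ingroup topology: (((Theta,Zeta),(Epsilon,Eta)),(Delta,Beta)).
Changes per character on this tree: Trait 1: 2; Trait 2: 1; Trait 3: 1; Trait 4: 1; Trait 5: 1; Trait 6: 1; Trait 7: 1; Trait 8: 1.
Total = 9.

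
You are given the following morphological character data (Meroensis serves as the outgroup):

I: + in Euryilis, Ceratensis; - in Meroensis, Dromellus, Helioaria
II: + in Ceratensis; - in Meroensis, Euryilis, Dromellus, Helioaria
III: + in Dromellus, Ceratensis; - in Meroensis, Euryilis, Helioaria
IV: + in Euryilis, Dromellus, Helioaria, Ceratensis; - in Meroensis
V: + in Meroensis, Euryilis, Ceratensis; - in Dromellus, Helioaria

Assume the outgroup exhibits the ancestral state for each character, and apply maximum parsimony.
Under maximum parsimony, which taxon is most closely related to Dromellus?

Helioaria

Character polarity is set by the outgroup: the derived state is whichever differs from the outgroup's state, so for V the derived state is '-', and for the remaining characters it is '+'.
I (derived state '+') is shared by Ceratensis and Euryilis — a synapomorphy uniting that clade.
II: derived state '+' in Ceratensis only — an autapomorphy, so it tells us nothing about relationships among taxa.
III groups Ceratensis and Dromellus, which is incompatible with the clades supported by the remaining characters; treating it as convergent (homoplasy) costs fewer steps than any alternative tree.
All ingroup taxa share the derived state '+' for IV; it defines the ingroup but does not resolve relationships within it.
Only Dromellus and Helioaria show the derived state '-' for V, supporting them as a clade.
Most parsimonious ingroup topology: ((Euryilis,Ceratensis),(Dromellus,Helioaria)).
Dromellus and Helioaria form a cherry on this tree, so they are sister taxa.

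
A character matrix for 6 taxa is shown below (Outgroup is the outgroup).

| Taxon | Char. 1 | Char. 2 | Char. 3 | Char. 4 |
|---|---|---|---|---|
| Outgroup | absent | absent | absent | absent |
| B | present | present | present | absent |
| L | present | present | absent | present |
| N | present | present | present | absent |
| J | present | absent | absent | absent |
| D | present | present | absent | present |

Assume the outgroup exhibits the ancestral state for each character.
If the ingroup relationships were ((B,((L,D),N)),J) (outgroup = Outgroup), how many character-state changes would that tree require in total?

5

Map each character onto ((B,((L,D),N)),J) (rooted by Outgroup) and count the minimum state changes it requires (Fitch parsimony):
Char. 1: 1; Char. 2: 1; Char. 3: 2; Char. 4: 1.
Total tree length = 5.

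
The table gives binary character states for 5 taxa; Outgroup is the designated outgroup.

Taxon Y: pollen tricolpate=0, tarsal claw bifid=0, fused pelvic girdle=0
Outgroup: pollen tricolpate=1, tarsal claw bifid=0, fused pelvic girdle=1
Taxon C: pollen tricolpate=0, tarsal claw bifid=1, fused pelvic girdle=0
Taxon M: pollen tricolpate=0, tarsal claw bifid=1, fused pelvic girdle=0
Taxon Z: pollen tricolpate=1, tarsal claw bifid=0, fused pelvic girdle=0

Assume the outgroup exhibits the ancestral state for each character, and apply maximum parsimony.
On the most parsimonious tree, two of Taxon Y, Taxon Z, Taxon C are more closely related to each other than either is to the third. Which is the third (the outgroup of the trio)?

Character polarity is set by the outgroup: the derived state is whichever differs from the outgroup's state, so for pollen tricolpate, fused pelvic girdle the derived state is '0', and for the remaining characters it is '1'.
pollen tricolpate: derived state '0' in Taxon C, Taxon M, and Taxon Y only — synapomorphy for {Taxon C, Taxon M, Taxon Y}.
tarsal claw bifid (derived state '1') is shared by Taxon C and Taxon M — a synapomorphy uniting that clade.
fused pelvic girdle (derived state '0') is shared by all ingroup taxa — unites the whole ingroup.
Most parsimonious ingroup topology: ((Taxon Y,(Taxon M,Taxon C)),Taxon Z).
Taxon Y and Taxon C share a more recent common ancestor with each other than either does with Taxon Z, so Taxon Z is the least closely related of the three.

Taxon Z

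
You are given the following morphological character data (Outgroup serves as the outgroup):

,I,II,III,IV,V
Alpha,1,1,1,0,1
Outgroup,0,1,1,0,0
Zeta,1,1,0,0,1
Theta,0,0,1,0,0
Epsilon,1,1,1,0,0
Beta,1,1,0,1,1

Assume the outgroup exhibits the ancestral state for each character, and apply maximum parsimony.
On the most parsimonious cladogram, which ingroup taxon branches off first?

Theta

Character polarity is set by the outgroup: the derived state is whichever differs from the outgroup's state, so for II, III the derived state is '0', and for the remaining characters it is '1'.
I (derived state '1') is shared by Alpha, Beta, Epsilon, and Zeta — a synapomorphy uniting that clade.
II: derived state '0' in Theta only — an autapomorphy, so it tells us nothing about relationships among taxa.
Only Beta and Zeta show the derived state '0' for III, supporting them as a clade.
IV: derived state '1' in Beta only — an autapomorphy, so it tells us nothing about relationships among taxa.
Only Alpha, Beta, and Zeta show the derived state '1' for V, supporting them as a clade.
Most parsimonious ingroup topology: ((((Zeta,Beta),Alpha),Epsilon),Theta).
Theta is sister to the clade containing all other ingroup taxa, so it is the earliest-diverging (most basal) ingroup lineage.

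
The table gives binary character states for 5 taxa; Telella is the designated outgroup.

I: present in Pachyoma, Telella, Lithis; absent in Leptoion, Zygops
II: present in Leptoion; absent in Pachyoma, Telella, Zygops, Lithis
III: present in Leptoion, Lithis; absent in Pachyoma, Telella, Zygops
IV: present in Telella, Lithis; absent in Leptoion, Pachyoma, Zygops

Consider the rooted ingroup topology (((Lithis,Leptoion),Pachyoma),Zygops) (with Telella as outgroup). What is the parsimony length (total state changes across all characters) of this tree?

6

Map each character onto (((Lithis,Leptoion),Pachyoma),Zygops) (rooted by Telella) and count the minimum state changes it requires (Fitch parsimony):
I: 2; II: 1; III: 1; IV: 2.
Total tree length = 6.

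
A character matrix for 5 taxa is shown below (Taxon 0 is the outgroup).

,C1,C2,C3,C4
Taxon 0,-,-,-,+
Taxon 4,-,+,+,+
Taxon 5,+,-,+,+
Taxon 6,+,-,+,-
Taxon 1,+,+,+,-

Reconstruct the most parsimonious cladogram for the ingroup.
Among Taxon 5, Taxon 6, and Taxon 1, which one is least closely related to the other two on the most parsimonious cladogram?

Taxon 5

Character polarity is set by the outgroup: the derived state is whichever differs from the outgroup's state, so for C4 the derived state is '-', and for the remaining characters it is '+'.
Only Taxon 1, Taxon 5, and Taxon 6 show the derived state '+' for C1, supporting them as a clade.
C2 groups Taxon 1 and Taxon 4, which is incompatible with the clades supported by the remaining characters; treating it as convergent (homoplasy) costs fewer steps than any alternative tree.
C3 (derived state '+') is shared by all ingroup taxa — unites the whole ingroup.
C4 (derived state '-') is shared by Taxon 1 and Taxon 6 — a synapomorphy uniting that clade.
Most parsimonious ingroup topology: (Taxon 4,(Taxon 5,(Taxon 6,Taxon 1))).
Taxon 1 and Taxon 6 share a more recent common ancestor with each other than either does with Taxon 5, so Taxon 5 is the least closely related of the three.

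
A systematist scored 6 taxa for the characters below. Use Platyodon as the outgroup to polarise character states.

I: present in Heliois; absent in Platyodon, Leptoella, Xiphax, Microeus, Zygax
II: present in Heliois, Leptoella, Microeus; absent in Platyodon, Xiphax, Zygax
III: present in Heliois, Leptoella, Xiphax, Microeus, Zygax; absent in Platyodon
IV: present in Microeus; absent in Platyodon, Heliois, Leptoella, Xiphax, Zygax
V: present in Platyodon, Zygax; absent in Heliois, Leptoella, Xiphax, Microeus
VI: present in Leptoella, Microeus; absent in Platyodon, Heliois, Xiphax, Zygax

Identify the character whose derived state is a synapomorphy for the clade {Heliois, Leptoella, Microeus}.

Character polarity is set by the outgroup: the derived state is whichever differs from the outgroup's state, so for V the derived state is 'absent', and for the remaining characters it is 'present'.
I (derived state 'present') is unique to Heliois (autapomorphy; uninformative for grouping).
II (derived state 'present') is shared by Heliois, Leptoella, and Microeus — a synapomorphy uniting that clade.
All ingroup taxa share the derived state 'present' for III; it defines the ingroup but does not resolve relationships within it.
IV (derived state 'present') is unique to Microeus (autapomorphy; uninformative for grouping).
V (derived state 'absent') is shared by Heliois, Leptoella, Microeus, and Xiphax — a synapomorphy uniting that clade.
VI: derived state 'present' in Leptoella and Microeus only — synapomorphy for {Leptoella, Microeus}.
Most parsimonious ingroup topology: ((Xiphax,(Heliois,(Leptoella,Microeus))),Zygax).
The clade {Heliois, Leptoella, Microeus} is supported by II: its derived state 'present' occurs in exactly those taxa and in no other taxon (including the outgroup).

II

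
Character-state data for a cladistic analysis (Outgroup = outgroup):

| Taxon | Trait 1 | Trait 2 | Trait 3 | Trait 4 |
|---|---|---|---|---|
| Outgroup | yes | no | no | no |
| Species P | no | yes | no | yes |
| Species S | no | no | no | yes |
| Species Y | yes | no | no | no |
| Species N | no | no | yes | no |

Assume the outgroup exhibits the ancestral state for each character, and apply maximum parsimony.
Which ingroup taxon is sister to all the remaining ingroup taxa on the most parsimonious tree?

Species Y

Character polarity is set by the outgroup: the derived state is whichever differs from the outgroup's state, so for Trait 1 the derived state is 'no', and for the remaining characters it is 'yes'.
Trait 1: derived state 'no' in Species N, Species P, and Species S only — synapomorphy for {Species N, Species P, Species S}.
Trait 2 (derived state 'yes') is unique to Species P (autapomorphy; uninformative for grouping).
Trait 3: derived state 'yes' in Species N only — an autapomorphy, so it tells us nothing about relationships among taxa.
Only Species P and Species S show the derived state 'yes' for Trait 4, supporting them as a clade.
Most parsimonious ingroup topology: (((Species P,Species S),Species N),Species Y).
Species Y is sister to the clade containing all other ingroup taxa, so it is the earliest-diverging (most basal) ingroup lineage.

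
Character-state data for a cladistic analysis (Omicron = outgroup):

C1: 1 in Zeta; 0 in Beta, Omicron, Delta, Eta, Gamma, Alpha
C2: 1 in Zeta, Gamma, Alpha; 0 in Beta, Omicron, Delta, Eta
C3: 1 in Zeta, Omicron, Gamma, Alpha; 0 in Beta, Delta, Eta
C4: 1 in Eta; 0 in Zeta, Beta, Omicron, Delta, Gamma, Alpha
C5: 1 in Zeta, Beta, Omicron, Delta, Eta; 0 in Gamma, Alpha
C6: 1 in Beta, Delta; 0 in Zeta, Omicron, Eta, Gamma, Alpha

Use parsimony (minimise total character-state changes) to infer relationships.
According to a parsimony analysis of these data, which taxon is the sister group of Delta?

Character polarity is set by the outgroup: the derived state is whichever differs from the outgroup's state, so for C3, C5 the derived state is '0', and for the remaining characters it is '1'.
C1 (derived state '1') is unique to Zeta (autapomorphy; uninformative for grouping).
Only Alpha, Gamma, and Zeta show the derived state '1' for C2, supporting them as a clade.
C3: derived state '0' in Beta, Delta, and Eta only — synapomorphy for {Beta, Delta, Eta}.
C4 (derived state '1') is unique to Eta (autapomorphy; uninformative for grouping).
Only Alpha and Gamma show the derived state '0' for C5, supporting them as a clade.
C6 (derived state '1') is shared by Beta and Delta — a synapomorphy uniting that clade.
Most parsimonious ingroup topology: ((Zeta,(Gamma,Alpha)),((Beta,Delta),Eta)).
Delta and Beta form a cherry on this tree, so they are sister taxa.

Beta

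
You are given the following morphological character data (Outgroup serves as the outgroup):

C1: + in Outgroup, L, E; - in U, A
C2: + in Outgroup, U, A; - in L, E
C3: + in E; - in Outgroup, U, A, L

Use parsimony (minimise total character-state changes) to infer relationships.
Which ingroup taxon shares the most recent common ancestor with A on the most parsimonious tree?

Character polarity is set by the outgroup: the derived state is whichever differs from the outgroup's state, so for C1, C2 the derived state is '-', and for the remaining characters it is '+'.
Only A and U show the derived state '-' for C1, supporting them as a clade.
Only E and L show the derived state '-' for C2, supporting them as a clade.
C3: derived state '+' in E only — an autapomorphy, so it tells us nothing about relationships among taxa.
Most parsimonious ingroup topology: ((U,A),(L,E)).
A and U form a cherry on this tree, so they are sister taxa.

U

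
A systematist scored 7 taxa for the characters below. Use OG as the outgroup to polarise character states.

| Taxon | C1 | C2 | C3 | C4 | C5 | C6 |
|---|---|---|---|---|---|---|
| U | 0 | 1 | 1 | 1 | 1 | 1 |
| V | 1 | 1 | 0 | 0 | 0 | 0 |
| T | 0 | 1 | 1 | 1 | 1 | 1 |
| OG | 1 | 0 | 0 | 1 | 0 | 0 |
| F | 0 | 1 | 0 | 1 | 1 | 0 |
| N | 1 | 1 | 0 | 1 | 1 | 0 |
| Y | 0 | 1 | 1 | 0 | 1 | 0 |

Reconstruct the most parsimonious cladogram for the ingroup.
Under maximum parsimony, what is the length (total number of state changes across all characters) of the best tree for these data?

Character polarity is set by the outgroup: the derived state is whichever differs from the outgroup's state, so for C1, C4 the derived state is '0', and for the remaining characters it is '1'.
C1 (derived state '0') is shared by F, T, U, and Y — a synapomorphy uniting that clade.
C2 (derived state '1') is shared by all ingroup taxa — unites the whole ingroup.
Only T, U, and Y show the derived state '1' for C3, supporting them as a clade.
C4 (state '0') occurs in V and Y but conflicts with the nesting implied by the other characters — most parsimoniously interpreted as homoplasy.
C5: derived state '1' in F, N, T, U, and Y only — synapomorphy for {F, N, T, U, Y}.
C6 (derived state '1') is shared by T and U — a synapomorphy uniting that clade.
Most parsimonious ingroup topology: (((((T,U),Y),F),N),V).
Changes per character on this tree: C1: 1; C2: 1; C3: 1; C4: 2; C5: 1; C6: 1.
Total = 7.

7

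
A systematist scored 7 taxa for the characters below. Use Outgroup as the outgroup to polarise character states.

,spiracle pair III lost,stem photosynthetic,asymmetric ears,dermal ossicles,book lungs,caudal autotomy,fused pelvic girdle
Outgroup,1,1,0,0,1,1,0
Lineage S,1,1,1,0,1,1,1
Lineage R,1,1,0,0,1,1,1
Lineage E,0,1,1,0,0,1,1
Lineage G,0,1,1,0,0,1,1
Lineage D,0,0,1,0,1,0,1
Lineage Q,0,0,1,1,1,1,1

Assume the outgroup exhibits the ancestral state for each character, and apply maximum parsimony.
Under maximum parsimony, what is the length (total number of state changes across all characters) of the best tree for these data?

7

Character polarity is set by the outgroup: the derived state is whichever differs from the outgroup's state, so for spiracle pair III lost, stem photosynthetic, book lungs, caudal autotomy the derived state is '0', and for the remaining characters it is '1'.
spiracle pair III lost (derived state '0') is shared by Lineage D, Lineage E, Lineage G, and Lineage Q — a synapomorphy uniting that clade.
Only Lineage D and Lineage Q show the derived state '0' for stem photosynthetic, supporting them as a clade.
asymmetric ears (derived state '1') is shared by Lineage D, Lineage E, Lineage G, Lineage Q, and Lineage S — a synapomorphy uniting that clade.
dermal ossicles: derived state '1' in Lineage Q only — an autapomorphy, so it tells us nothing about relationships among taxa.
book lungs (derived state '0') is shared by Lineage E and Lineage G — a synapomorphy uniting that clade.
caudal autotomy: derived state '0' in Lineage D only — an autapomorphy, so it tells us nothing about relationships among taxa.
All ingroup taxa share the derived state '1' for fused pelvic girdle; it defines the ingroup but does not resolve relationships within it.
Most parsimonious ingroup topology: ((Lineage S,((Lineage E,Lineage G),(Lineage D,Lineage Q))),Lineage R).
Changes per character on this tree: spiracle pair III lost: 1; stem photosynthetic: 1; asymmetric ears: 1; dermal ossicles: 1; book lungs: 1; caudal autotomy: 1; fused pelvic girdle: 1.
Total = 7.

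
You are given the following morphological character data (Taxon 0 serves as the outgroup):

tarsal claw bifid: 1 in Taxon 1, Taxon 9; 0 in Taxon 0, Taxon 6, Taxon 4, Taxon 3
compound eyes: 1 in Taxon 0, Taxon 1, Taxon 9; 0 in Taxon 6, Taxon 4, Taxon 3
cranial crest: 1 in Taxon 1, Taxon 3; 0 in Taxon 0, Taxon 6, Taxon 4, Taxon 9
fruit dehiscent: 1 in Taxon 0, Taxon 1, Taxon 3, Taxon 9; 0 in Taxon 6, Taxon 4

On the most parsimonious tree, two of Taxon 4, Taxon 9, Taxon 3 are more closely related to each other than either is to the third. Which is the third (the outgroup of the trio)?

Taxon 9

Character polarity is set by the outgroup: the derived state is whichever differs from the outgroup's state, so for compound eyes, fruit dehiscent the derived state is '0', and for the remaining characters it is '1'.
tarsal claw bifid: derived state '1' in Taxon 1 and Taxon 9 only — synapomorphy for {Taxon 1, Taxon 9}.
compound eyes (derived state '0') is shared by Taxon 3, Taxon 4, and Taxon 6 — a synapomorphy uniting that clade.
cranial crest (state '1') occurs in Taxon 1 and Taxon 3 but conflicts with the nesting implied by the other characters — most parsimoniously interpreted as homoplasy.
fruit dehiscent (derived state '0') is shared by Taxon 4 and Taxon 6 — a synapomorphy uniting that clade.
Most parsimonious ingroup topology: ((Taxon 1,Taxon 9),((Taxon 6,Taxon 4),Taxon 3)).
Taxon 4 and Taxon 3 share a more recent common ancestor with each other than either does with Taxon 9, so Taxon 9 is the least closely related of the three.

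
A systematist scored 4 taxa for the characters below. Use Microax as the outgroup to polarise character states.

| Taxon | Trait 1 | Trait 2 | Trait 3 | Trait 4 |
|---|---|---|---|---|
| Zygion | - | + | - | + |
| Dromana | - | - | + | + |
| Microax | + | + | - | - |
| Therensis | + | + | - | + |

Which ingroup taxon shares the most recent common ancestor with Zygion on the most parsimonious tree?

Character polarity is set by the outgroup: the derived state is whichever differs from the outgroup's state, so for Trait 1, Trait 2 the derived state is '-', and for the remaining characters it is '+'.
Trait 1 (derived state '-') is shared by Dromana and Zygion — a synapomorphy uniting that clade.
Trait 2: derived state '-' in Dromana only — an autapomorphy, so it tells us nothing about relationships among taxa.
Trait 3 (derived state '+') is unique to Dromana (autapomorphy; uninformative for grouping).
All ingroup taxa share the derived state '+' for Trait 4; it defines the ingroup but does not resolve relationships within it.
Most parsimonious ingroup topology: ((Dromana,Zygion),Therensis).
Zygion and Dromana form a cherry on this tree, so they are sister taxa.

Dromana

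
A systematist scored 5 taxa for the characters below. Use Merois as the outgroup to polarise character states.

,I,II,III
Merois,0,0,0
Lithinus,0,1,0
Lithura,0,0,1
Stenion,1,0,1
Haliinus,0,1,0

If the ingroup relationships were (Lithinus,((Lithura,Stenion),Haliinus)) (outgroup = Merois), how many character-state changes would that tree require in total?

4

Map each character onto (Lithinus,((Lithura,Stenion),Haliinus)) (rooted by Merois) and count the minimum state changes it requires (Fitch parsimony):
I: 1; II: 2; III: 1.
Total tree length = 4.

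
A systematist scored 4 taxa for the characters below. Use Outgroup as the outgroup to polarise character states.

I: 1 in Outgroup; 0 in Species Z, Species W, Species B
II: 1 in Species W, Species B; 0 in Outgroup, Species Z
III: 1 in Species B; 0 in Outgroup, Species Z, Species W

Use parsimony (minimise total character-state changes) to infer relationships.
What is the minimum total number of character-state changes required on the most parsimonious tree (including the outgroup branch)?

3

Character polarity is set by the outgroup: the derived state is whichever differs from the outgroup's state, so for I the derived state is '0', and for the remaining characters it is '1'.
I (derived state '0') is shared by all ingroup taxa — unites the whole ingroup.
II (derived state '1') is shared by Species B and Species W — a synapomorphy uniting that clade.
III: derived state '1' in Species B only — an autapomorphy, so it tells us nothing about relationships among taxa.
Most parsimonious ingroup topology: (Species Z,(Species W,Species B)).
Changes per character on this tree: I: 1; II: 1; III: 1.
Total = 3.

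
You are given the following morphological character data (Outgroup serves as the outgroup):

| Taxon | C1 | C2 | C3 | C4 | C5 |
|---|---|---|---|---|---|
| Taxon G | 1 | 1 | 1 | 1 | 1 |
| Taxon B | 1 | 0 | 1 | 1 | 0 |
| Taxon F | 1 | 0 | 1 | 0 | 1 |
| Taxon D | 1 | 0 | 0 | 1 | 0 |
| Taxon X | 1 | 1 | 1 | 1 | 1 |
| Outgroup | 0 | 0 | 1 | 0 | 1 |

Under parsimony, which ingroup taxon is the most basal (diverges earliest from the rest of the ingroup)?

Taxon F

Character polarity is set by the outgroup: the derived state is whichever differs from the outgroup's state, so for C3, C5 the derived state is '0', and for the remaining characters it is '1'.
C1 (derived state '1') is shared by all ingroup taxa — unites the whole ingroup.
C2: derived state '1' in Taxon G and Taxon X only — synapomorphy for {Taxon G, Taxon X}.
C3 (derived state '0') is unique to Taxon D (autapomorphy; uninformative for grouping).
C4 (derived state '1') is shared by Taxon B, Taxon D, Taxon G, and Taxon X — a synapomorphy uniting that clade.
C5: derived state '0' in Taxon B and Taxon D only — synapomorphy for {Taxon B, Taxon D}.
Most parsimonious ingroup topology: (((Taxon B,Taxon D),(Taxon G,Taxon X)),Taxon F).
Taxon F is sister to the clade containing all other ingroup taxa, so it is the earliest-diverging (most basal) ingroup lineage.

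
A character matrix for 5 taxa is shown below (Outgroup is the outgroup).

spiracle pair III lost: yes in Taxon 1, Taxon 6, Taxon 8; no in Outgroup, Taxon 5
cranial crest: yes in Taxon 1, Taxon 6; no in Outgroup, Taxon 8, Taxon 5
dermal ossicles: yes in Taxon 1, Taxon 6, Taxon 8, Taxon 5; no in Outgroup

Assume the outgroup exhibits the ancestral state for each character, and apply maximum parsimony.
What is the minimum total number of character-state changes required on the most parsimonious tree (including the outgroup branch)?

3

The outgroup has state 'no' for every character, so 'yes' is the derived state throughout.
spiracle pair III lost: derived state 'yes' in Taxon 1, Taxon 6, and Taxon 8 only — synapomorphy for {Taxon 1, Taxon 6, Taxon 8}.
cranial crest (derived state 'yes') is shared by Taxon 1 and Taxon 6 — a synapomorphy uniting that clade.
All ingroup taxa share the derived state 'yes' for dermal ossicles; it defines the ingroup but does not resolve relationships within it.
Most parsimonious ingroup topology: (((Taxon 6,Taxon 1),Taxon 8),Taxon 5).
Changes per character on this tree: spiracle pair III lost: 1; cranial crest: 1; dermal ossicles: 1.
Total = 3.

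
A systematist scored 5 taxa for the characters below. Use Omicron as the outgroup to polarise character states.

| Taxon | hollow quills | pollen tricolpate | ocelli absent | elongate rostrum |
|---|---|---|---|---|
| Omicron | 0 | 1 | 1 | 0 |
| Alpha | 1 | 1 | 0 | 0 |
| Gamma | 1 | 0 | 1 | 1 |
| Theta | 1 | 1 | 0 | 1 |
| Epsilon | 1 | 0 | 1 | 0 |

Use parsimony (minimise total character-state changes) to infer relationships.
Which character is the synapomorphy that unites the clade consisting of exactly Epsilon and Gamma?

pollen tricolpate

Character polarity is set by the outgroup: the derived state is whichever differs from the outgroup's state, so for pollen tricolpate, ocelli absent the derived state is '0', and for the remaining characters it is '1'.
All ingroup taxa share the derived state '1' for hollow quills; it defines the ingroup but does not resolve relationships within it.
pollen tricolpate: derived state '0' in Epsilon and Gamma only — synapomorphy for {Epsilon, Gamma}.
ocelli absent: derived state '0' in Alpha and Theta only — synapomorphy for {Alpha, Theta}.
elongate rostrum (state '1') occurs in Gamma and Theta but conflicts with the nesting implied by the other characters — most parsimoniously interpreted as homoplasy.
Most parsimonious ingroup topology: ((Alpha,Theta),(Gamma,Epsilon)).
The clade {Epsilon, Gamma} is supported by pollen tricolpate: its derived state '0' occurs in exactly those taxa and in no other taxon (including the outgroup).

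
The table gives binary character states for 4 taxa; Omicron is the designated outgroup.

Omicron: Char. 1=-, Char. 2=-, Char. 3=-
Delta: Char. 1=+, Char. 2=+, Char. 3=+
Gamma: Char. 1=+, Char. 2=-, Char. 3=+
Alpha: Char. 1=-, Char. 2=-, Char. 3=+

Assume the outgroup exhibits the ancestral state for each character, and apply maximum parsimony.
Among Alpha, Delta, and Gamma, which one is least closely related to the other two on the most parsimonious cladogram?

The outgroup has state '-' for every character, so '+' is the derived state throughout.
Char. 1: derived state '+' in Delta and Gamma only — synapomorphy for {Delta, Gamma}.
Char. 2: derived state '+' in Delta only — an autapomorphy, so it tells us nothing about relationships among taxa.
All ingroup taxa share the derived state '+' for Char. 3; it defines the ingroup but does not resolve relationships within it.
Most parsimonious ingroup topology: ((Delta,Gamma),Alpha).
Delta and Gamma share a more recent common ancestor with each other than either does with Alpha, so Alpha is the least closely related of the three.

Alpha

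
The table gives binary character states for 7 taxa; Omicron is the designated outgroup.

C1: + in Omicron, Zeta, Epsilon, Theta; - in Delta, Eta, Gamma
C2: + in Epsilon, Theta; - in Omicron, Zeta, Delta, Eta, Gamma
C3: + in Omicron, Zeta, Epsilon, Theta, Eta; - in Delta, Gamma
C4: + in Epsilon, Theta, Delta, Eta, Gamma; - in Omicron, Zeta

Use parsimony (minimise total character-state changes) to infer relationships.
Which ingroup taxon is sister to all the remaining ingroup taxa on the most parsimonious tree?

Character polarity is set by the outgroup: the derived state is whichever differs from the outgroup's state, so for C1, C3 the derived state is '-', and for the remaining characters it is '+'.
Only Delta, Eta, and Gamma show the derived state '-' for C1, supporting them as a clade.
C2 (derived state '+') is shared by Epsilon and Theta — a synapomorphy uniting that clade.
Only Delta and Gamma show the derived state '-' for C3, supporting them as a clade.
Only Delta, Epsilon, Eta, Gamma, and Theta show the derived state '+' for C4, supporting them as a clade.
Most parsimonious ingroup topology: (Zeta,((Epsilon,Theta),((Delta,Gamma),Eta))).
Zeta is sister to the clade containing all other ingroup taxa, so it is the earliest-diverging (most basal) ingroup lineage.

Zeta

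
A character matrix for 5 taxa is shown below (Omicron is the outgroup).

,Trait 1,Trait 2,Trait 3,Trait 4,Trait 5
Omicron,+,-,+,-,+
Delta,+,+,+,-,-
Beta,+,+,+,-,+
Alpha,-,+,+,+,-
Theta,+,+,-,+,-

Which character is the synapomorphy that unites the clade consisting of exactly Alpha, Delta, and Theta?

Trait 5

Character polarity is set by the outgroup: the derived state is whichever differs from the outgroup's state, so for Trait 1, Trait 3, Trait 5 the derived state is '-', and for the remaining characters it is '+'.
Trait 1 (derived state '-') is unique to Alpha (autapomorphy; uninformative for grouping).
All ingroup taxa share the derived state '+' for Trait 2; it defines the ingroup but does not resolve relationships within it.
Trait 3 (derived state '-') is unique to Theta (autapomorphy; uninformative for grouping).
Only Alpha and Theta show the derived state '+' for Trait 4, supporting them as a clade.
Trait 5: derived state '-' in Alpha, Delta, and Theta only — synapomorphy for {Alpha, Delta, Theta}.
Most parsimonious ingroup topology: ((Delta,(Alpha,Theta)),Beta).
The clade {Alpha, Delta, Theta} is supported by Trait 5: its derived state '-' occurs in exactly those taxa and in no other taxon (including the outgroup).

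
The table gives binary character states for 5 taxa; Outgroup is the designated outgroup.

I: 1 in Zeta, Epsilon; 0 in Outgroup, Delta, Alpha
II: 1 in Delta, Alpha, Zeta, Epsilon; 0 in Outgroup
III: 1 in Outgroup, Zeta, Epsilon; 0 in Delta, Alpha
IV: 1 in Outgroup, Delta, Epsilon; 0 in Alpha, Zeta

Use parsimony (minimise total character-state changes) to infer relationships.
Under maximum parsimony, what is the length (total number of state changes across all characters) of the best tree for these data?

Character polarity is set by the outgroup: the derived state is whichever differs from the outgroup's state, so for III, IV the derived state is '0', and for the remaining characters it is '1'.
I: derived state '1' in Epsilon and Zeta only — synapomorphy for {Epsilon, Zeta}.
II (derived state '1') is shared by all ingroup taxa — unites the whole ingroup.
III: derived state '0' in Alpha and Delta only — synapomorphy for {Alpha, Delta}.
IV groups Alpha and Zeta, which is incompatible with the clades supported by the remaining characters; treating it as convergent (homoplasy) costs fewer steps than any alternative tree.
Most parsimonious ingroup topology: ((Delta,Alpha),(Zeta,Epsilon)).
Changes per character on this tree: I: 1; II: 1; III: 1; IV: 2.
Total = 5.

5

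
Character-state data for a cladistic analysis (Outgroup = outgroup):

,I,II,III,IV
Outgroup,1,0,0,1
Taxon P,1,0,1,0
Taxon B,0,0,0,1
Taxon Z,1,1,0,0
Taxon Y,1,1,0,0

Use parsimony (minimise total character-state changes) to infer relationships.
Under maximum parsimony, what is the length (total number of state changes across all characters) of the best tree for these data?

Character polarity is set by the outgroup: the derived state is whichever differs from the outgroup's state, so for I, IV the derived state is '0', and for the remaining characters it is '1'.
I (derived state '0') is unique to Taxon B (autapomorphy; uninformative for grouping).
II (derived state '1') is shared by Taxon Y and Taxon Z — a synapomorphy uniting that clade.
III (derived state '1') is unique to Taxon P (autapomorphy; uninformative for grouping).
Only Taxon P, Taxon Y, and Taxon Z show the derived state '0' for IV, supporting them as a clade.
Most parsimonious ingroup topology: ((Taxon P,(Taxon Z,Taxon Y)),Taxon B).
Changes per character on this tree: I: 1; II: 1; III: 1; IV: 1.
Total = 4.

4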